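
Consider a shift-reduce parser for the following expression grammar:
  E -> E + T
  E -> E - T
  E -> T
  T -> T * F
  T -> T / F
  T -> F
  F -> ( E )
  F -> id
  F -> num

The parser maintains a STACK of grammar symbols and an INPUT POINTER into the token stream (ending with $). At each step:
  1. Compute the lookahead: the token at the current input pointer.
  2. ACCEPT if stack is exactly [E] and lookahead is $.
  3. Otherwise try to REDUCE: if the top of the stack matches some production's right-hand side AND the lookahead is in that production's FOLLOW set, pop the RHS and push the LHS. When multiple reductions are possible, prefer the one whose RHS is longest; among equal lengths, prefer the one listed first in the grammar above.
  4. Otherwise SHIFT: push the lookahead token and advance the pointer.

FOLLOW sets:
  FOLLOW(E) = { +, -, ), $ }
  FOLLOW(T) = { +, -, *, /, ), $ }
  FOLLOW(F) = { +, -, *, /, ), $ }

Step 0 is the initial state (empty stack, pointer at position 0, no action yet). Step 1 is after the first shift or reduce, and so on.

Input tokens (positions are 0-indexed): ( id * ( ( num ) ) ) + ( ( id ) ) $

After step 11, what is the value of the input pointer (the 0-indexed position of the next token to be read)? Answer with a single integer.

Step 1: shift (. Stack=[(] ptr=1 lookahead=id remaining=[id * ( ( num ) ) ) + ( ( id ) ) $]
Step 2: shift id. Stack=[( id] ptr=2 lookahead=* remaining=[* ( ( num ) ) ) + ( ( id ) ) $]
Step 3: reduce F->id. Stack=[( F] ptr=2 lookahead=* remaining=[* ( ( num ) ) ) + ( ( id ) ) $]
Step 4: reduce T->F. Stack=[( T] ptr=2 lookahead=* remaining=[* ( ( num ) ) ) + ( ( id ) ) $]
Step 5: shift *. Stack=[( T *] ptr=3 lookahead=( remaining=[( ( num ) ) ) + ( ( id ) ) $]
Step 6: shift (. Stack=[( T * (] ptr=4 lookahead=( remaining=[( num ) ) ) + ( ( id ) ) $]
Step 7: shift (. Stack=[( T * ( (] ptr=5 lookahead=num remaining=[num ) ) ) + ( ( id ) ) $]
Step 8: shift num. Stack=[( T * ( ( num] ptr=6 lookahead=) remaining=[) ) ) + ( ( id ) ) $]
Step 9: reduce F->num. Stack=[( T * ( ( F] ptr=6 lookahead=) remaining=[) ) ) + ( ( id ) ) $]
Step 10: reduce T->F. Stack=[( T * ( ( T] ptr=6 lookahead=) remaining=[) ) ) + ( ( id ) ) $]
Step 11: reduce E->T. Stack=[( T * ( ( E] ptr=6 lookahead=) remaining=[) ) ) + ( ( id ) ) $]

Answer: 6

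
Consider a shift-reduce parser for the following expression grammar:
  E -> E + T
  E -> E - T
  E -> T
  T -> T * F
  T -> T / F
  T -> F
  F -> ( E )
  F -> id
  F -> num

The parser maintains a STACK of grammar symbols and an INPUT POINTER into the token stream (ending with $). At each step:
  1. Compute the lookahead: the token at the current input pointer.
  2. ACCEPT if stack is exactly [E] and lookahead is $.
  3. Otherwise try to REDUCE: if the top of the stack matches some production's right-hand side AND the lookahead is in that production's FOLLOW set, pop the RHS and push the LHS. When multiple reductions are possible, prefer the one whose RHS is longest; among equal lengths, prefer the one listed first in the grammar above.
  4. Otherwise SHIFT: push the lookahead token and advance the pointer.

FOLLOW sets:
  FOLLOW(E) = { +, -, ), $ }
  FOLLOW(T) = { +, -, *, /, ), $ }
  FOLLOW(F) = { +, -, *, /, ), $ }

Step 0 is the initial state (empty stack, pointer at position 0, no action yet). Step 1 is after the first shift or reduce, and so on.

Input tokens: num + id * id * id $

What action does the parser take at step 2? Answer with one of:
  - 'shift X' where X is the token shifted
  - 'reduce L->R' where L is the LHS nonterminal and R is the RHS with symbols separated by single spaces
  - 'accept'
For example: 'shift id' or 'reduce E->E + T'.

Step 1: shift num. Stack=[num] ptr=1 lookahead=+ remaining=[+ id * id * id $]
Step 2: reduce F->num. Stack=[F] ptr=1 lookahead=+ remaining=[+ id * id * id $]

Answer: reduce F->num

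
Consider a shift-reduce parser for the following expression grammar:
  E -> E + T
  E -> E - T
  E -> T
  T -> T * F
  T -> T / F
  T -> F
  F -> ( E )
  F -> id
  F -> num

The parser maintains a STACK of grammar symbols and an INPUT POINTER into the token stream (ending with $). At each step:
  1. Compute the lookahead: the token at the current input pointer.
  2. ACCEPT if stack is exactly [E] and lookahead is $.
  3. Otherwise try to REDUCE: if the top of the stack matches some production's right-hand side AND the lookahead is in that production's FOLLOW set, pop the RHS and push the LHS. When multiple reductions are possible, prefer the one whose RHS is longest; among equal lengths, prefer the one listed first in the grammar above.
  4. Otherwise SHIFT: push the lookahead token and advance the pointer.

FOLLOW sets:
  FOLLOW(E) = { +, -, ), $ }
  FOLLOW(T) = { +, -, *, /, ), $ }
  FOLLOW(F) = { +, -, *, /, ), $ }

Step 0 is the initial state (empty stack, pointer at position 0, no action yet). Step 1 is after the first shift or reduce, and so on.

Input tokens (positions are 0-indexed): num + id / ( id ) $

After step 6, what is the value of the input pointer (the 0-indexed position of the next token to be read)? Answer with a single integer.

Answer: 3

Derivation:
Step 1: shift num. Stack=[num] ptr=1 lookahead=+ remaining=[+ id / ( id ) $]
Step 2: reduce F->num. Stack=[F] ptr=1 lookahead=+ remaining=[+ id / ( id ) $]
Step 3: reduce T->F. Stack=[T] ptr=1 lookahead=+ remaining=[+ id / ( id ) $]
Step 4: reduce E->T. Stack=[E] ptr=1 lookahead=+ remaining=[+ id / ( id ) $]
Step 5: shift +. Stack=[E +] ptr=2 lookahead=id remaining=[id / ( id ) $]
Step 6: shift id. Stack=[E + id] ptr=3 lookahead=/ remaining=[/ ( id ) $]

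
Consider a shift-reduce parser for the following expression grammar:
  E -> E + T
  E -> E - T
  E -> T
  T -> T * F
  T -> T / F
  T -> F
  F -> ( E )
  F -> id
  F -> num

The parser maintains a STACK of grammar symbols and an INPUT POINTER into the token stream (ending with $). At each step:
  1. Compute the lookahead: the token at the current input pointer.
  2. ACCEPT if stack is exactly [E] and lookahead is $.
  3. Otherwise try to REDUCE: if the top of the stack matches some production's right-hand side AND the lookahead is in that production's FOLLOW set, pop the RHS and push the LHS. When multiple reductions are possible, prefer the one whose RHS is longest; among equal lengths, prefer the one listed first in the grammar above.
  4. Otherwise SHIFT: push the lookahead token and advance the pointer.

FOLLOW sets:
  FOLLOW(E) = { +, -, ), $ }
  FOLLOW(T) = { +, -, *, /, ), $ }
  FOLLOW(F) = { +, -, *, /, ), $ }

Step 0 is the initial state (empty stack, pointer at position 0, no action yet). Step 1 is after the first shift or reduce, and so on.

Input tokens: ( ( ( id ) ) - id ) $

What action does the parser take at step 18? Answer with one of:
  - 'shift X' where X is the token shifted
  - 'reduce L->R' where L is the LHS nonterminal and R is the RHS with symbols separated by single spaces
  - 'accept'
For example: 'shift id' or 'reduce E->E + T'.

Answer: reduce F->id

Derivation:
Step 1: shift (. Stack=[(] ptr=1 lookahead=( remaining=[( ( id ) ) - id ) $]
Step 2: shift (. Stack=[( (] ptr=2 lookahead=( remaining=[( id ) ) - id ) $]
Step 3: shift (. Stack=[( ( (] ptr=3 lookahead=id remaining=[id ) ) - id ) $]
Step 4: shift id. Stack=[( ( ( id] ptr=4 lookahead=) remaining=[) ) - id ) $]
Step 5: reduce F->id. Stack=[( ( ( F] ptr=4 lookahead=) remaining=[) ) - id ) $]
Step 6: reduce T->F. Stack=[( ( ( T] ptr=4 lookahead=) remaining=[) ) - id ) $]
Step 7: reduce E->T. Stack=[( ( ( E] ptr=4 lookahead=) remaining=[) ) - id ) $]
Step 8: shift ). Stack=[( ( ( E )] ptr=5 lookahead=) remaining=[) - id ) $]
Step 9: reduce F->( E ). Stack=[( ( F] ptr=5 lookahead=) remaining=[) - id ) $]
Step 10: reduce T->F. Stack=[( ( T] ptr=5 lookahead=) remaining=[) - id ) $]
Step 11: reduce E->T. Stack=[( ( E] ptr=5 lookahead=) remaining=[) - id ) $]
Step 12: shift ). Stack=[( ( E )] ptr=6 lookahead=- remaining=[- id ) $]
Step 13: reduce F->( E ). Stack=[( F] ptr=6 lookahead=- remaining=[- id ) $]
Step 14: reduce T->F. Stack=[( T] ptr=6 lookahead=- remaining=[- id ) $]
Step 15: reduce E->T. Stack=[( E] ptr=6 lookahead=- remaining=[- id ) $]
Step 16: shift -. Stack=[( E -] ptr=7 lookahead=id remaining=[id ) $]
Step 17: shift id. Stack=[( E - id] ptr=8 lookahead=) remaining=[) $]
Step 18: reduce F->id. Stack=[( E - F] ptr=8 lookahead=) remaining=[) $]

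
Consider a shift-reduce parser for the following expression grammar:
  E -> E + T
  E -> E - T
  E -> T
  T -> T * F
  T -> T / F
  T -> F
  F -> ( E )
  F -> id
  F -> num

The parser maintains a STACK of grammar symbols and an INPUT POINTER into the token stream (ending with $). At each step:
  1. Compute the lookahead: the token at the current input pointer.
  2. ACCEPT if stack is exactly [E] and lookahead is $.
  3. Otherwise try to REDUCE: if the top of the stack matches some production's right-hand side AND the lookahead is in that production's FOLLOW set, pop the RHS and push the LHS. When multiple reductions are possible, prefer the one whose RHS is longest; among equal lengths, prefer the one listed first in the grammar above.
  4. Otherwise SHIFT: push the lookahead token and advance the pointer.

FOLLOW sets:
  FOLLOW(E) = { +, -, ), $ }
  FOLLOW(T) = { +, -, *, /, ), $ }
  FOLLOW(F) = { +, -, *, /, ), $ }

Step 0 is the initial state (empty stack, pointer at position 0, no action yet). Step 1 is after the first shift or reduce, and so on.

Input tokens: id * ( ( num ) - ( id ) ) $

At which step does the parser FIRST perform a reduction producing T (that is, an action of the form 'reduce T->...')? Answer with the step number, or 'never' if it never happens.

Answer: 3

Derivation:
Step 1: shift id. Stack=[id] ptr=1 lookahead=* remaining=[* ( ( num ) - ( id ) ) $]
Step 2: reduce F->id. Stack=[F] ptr=1 lookahead=* remaining=[* ( ( num ) - ( id ) ) $]
Step 3: reduce T->F. Stack=[T] ptr=1 lookahead=* remaining=[* ( ( num ) - ( id ) ) $]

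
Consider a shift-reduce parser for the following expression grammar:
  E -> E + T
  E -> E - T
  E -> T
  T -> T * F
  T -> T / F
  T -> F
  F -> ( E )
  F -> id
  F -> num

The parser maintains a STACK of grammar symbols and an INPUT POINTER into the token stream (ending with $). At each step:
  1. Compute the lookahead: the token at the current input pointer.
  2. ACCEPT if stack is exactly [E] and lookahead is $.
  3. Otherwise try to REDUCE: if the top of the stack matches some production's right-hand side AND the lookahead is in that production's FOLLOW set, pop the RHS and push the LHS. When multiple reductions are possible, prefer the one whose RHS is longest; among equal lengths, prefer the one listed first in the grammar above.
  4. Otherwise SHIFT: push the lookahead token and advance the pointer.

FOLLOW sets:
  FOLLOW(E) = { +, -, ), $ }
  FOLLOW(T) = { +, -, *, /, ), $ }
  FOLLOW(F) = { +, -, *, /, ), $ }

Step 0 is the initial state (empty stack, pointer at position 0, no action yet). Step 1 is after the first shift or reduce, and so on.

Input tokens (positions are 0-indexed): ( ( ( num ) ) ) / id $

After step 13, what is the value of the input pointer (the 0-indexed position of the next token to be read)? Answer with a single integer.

Step 1: shift (. Stack=[(] ptr=1 lookahead=( remaining=[( ( num ) ) ) / id $]
Step 2: shift (. Stack=[( (] ptr=2 lookahead=( remaining=[( num ) ) ) / id $]
Step 3: shift (. Stack=[( ( (] ptr=3 lookahead=num remaining=[num ) ) ) / id $]
Step 4: shift num. Stack=[( ( ( num] ptr=4 lookahead=) remaining=[) ) ) / id $]
Step 5: reduce F->num. Stack=[( ( ( F] ptr=4 lookahead=) remaining=[) ) ) / id $]
Step 6: reduce T->F. Stack=[( ( ( T] ptr=4 lookahead=) remaining=[) ) ) / id $]
Step 7: reduce E->T. Stack=[( ( ( E] ptr=4 lookahead=) remaining=[) ) ) / id $]
Step 8: shift ). Stack=[( ( ( E )] ptr=5 lookahead=) remaining=[) ) / id $]
Step 9: reduce F->( E ). Stack=[( ( F] ptr=5 lookahead=) remaining=[) ) / id $]
Step 10: reduce T->F. Stack=[( ( T] ptr=5 lookahead=) remaining=[) ) / id $]
Step 11: reduce E->T. Stack=[( ( E] ptr=5 lookahead=) remaining=[) ) / id $]
Step 12: shift ). Stack=[( ( E )] ptr=6 lookahead=) remaining=[) / id $]
Step 13: reduce F->( E ). Stack=[( F] ptr=6 lookahead=) remaining=[) / id $]

Answer: 6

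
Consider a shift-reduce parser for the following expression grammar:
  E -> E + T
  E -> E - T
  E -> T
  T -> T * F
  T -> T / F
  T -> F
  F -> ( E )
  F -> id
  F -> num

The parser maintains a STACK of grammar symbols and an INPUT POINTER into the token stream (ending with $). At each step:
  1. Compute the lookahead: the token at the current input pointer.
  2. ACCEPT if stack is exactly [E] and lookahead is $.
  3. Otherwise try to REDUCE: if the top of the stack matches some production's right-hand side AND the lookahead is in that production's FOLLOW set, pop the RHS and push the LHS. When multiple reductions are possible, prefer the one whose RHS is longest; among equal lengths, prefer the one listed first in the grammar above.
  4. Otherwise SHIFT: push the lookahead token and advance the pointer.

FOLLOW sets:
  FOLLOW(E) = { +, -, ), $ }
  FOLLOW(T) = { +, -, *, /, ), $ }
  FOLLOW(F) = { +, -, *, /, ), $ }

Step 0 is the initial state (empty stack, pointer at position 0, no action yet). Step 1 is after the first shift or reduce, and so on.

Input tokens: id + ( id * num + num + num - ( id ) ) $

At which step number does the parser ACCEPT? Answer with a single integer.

Answer: 39

Derivation:
Step 1: shift id. Stack=[id] ptr=1 lookahead=+ remaining=[+ ( id * num + num + num - ( id ) ) $]
Step 2: reduce F->id. Stack=[F] ptr=1 lookahead=+ remaining=[+ ( id * num + num + num - ( id ) ) $]
Step 3: reduce T->F. Stack=[T] ptr=1 lookahead=+ remaining=[+ ( id * num + num + num - ( id ) ) $]
Step 4: reduce E->T. Stack=[E] ptr=1 lookahead=+ remaining=[+ ( id * num + num + num - ( id ) ) $]
Step 5: shift +. Stack=[E +] ptr=2 lookahead=( remaining=[( id * num + num + num - ( id ) ) $]
Step 6: shift (. Stack=[E + (] ptr=3 lookahead=id remaining=[id * num + num + num - ( id ) ) $]
Step 7: shift id. Stack=[E + ( id] ptr=4 lookahead=* remaining=[* num + num + num - ( id ) ) $]
Step 8: reduce F->id. Stack=[E + ( F] ptr=4 lookahead=* remaining=[* num + num + num - ( id ) ) $]
Step 9: reduce T->F. Stack=[E + ( T] ptr=4 lookahead=* remaining=[* num + num + num - ( id ) ) $]
Step 10: shift *. Stack=[E + ( T *] ptr=5 lookahead=num remaining=[num + num + num - ( id ) ) $]
Step 11: shift num. Stack=[E + ( T * num] ptr=6 lookahead=+ remaining=[+ num + num - ( id ) ) $]
Step 12: reduce F->num. Stack=[E + ( T * F] ptr=6 lookahead=+ remaining=[+ num + num - ( id ) ) $]
Step 13: reduce T->T * F. Stack=[E + ( T] ptr=6 lookahead=+ remaining=[+ num + num - ( id ) ) $]
Step 14: reduce E->T. Stack=[E + ( E] ptr=6 lookahead=+ remaining=[+ num + num - ( id ) ) $]
Step 15: shift +. Stack=[E + ( E +] ptr=7 lookahead=num remaining=[num + num - ( id ) ) $]
Step 16: shift num. Stack=[E + ( E + num] ptr=8 lookahead=+ remaining=[+ num - ( id ) ) $]
Step 17: reduce F->num. Stack=[E + ( E + F] ptr=8 lookahead=+ remaining=[+ num - ( id ) ) $]
Step 18: reduce T->F. Stack=[E + ( E + T] ptr=8 lookahead=+ remaining=[+ num - ( id ) ) $]
Step 19: reduce E->E + T. Stack=[E + ( E] ptr=8 lookahead=+ remaining=[+ num - ( id ) ) $]
Step 20: shift +. Stack=[E + ( E +] ptr=9 lookahead=num remaining=[num - ( id ) ) $]
Step 21: shift num. Stack=[E + ( E + num] ptr=10 lookahead=- remaining=[- ( id ) ) $]
Step 22: reduce F->num. Stack=[E + ( E + F] ptr=10 lookahead=- remaining=[- ( id ) ) $]
Step 23: reduce T->F. Stack=[E + ( E + T] ptr=10 lookahead=- remaining=[- ( id ) ) $]
Step 24: reduce E->E + T. Stack=[E + ( E] ptr=10 lookahead=- remaining=[- ( id ) ) $]
Step 25: shift -. Stack=[E + ( E -] ptr=11 lookahead=( remaining=[( id ) ) $]
Step 26: shift (. Stack=[E + ( E - (] ptr=12 lookahead=id remaining=[id ) ) $]
Step 27: shift id. Stack=[E + ( E - ( id] ptr=13 lookahead=) remaining=[) ) $]
Step 28: reduce F->id. Stack=[E + ( E - ( F] ptr=13 lookahead=) remaining=[) ) $]
Step 29: reduce T->F. Stack=[E + ( E - ( T] ptr=13 lookahead=) remaining=[) ) $]
Step 30: reduce E->T. Stack=[E + ( E - ( E] ptr=13 lookahead=) remaining=[) ) $]
Step 31: shift ). Stack=[E + ( E - ( E )] ptr=14 lookahead=) remaining=[) $]
Step 32: reduce F->( E ). Stack=[E + ( E - F] ptr=14 lookahead=) remaining=[) $]
Step 33: reduce T->F. Stack=[E + ( E - T] ptr=14 lookahead=) remaining=[) $]
Step 34: reduce E->E - T. Stack=[E + ( E] ptr=14 lookahead=) remaining=[) $]
Step 35: shift ). Stack=[E + ( E )] ptr=15 lookahead=$ remaining=[$]
Step 36: reduce F->( E ). Stack=[E + F] ptr=15 lookahead=$ remaining=[$]
Step 37: reduce T->F. Stack=[E + T] ptr=15 lookahead=$ remaining=[$]
Step 38: reduce E->E + T. Stack=[E] ptr=15 lookahead=$ remaining=[$]
Step 39: accept. Stack=[E] ptr=15 lookahead=$ remaining=[$]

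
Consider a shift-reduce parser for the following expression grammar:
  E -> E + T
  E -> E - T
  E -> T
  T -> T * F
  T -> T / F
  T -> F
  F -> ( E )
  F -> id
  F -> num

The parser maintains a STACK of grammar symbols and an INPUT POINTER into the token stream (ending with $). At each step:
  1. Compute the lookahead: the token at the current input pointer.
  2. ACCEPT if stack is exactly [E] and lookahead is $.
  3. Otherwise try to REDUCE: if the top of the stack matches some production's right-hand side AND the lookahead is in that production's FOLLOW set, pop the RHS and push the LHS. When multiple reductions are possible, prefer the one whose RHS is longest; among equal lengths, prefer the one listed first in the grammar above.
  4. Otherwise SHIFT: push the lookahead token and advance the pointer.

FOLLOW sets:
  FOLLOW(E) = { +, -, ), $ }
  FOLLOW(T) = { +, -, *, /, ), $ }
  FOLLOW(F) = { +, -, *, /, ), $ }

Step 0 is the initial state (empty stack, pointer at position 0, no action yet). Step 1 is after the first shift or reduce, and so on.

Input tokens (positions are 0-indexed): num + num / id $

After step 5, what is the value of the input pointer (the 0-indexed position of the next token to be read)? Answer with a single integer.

Step 1: shift num. Stack=[num] ptr=1 lookahead=+ remaining=[+ num / id $]
Step 2: reduce F->num. Stack=[F] ptr=1 lookahead=+ remaining=[+ num / id $]
Step 3: reduce T->F. Stack=[T] ptr=1 lookahead=+ remaining=[+ num / id $]
Step 4: reduce E->T. Stack=[E] ptr=1 lookahead=+ remaining=[+ num / id $]
Step 5: shift +. Stack=[E +] ptr=2 lookahead=num remaining=[num / id $]

Answer: 2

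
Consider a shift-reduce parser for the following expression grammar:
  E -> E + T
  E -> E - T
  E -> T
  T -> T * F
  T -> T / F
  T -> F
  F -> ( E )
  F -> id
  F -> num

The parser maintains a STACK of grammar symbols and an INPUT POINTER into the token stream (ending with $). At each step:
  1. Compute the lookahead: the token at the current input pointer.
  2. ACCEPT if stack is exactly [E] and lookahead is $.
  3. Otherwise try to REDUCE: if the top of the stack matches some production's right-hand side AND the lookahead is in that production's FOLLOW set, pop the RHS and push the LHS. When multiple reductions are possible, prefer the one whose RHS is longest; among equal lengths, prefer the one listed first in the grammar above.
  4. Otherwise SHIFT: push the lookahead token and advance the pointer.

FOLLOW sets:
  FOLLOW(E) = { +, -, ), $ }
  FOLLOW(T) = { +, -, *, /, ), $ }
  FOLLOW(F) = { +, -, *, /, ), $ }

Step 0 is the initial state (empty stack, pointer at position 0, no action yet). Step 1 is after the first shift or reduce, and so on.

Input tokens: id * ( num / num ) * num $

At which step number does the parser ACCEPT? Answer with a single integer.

Answer: 22

Derivation:
Step 1: shift id. Stack=[id] ptr=1 lookahead=* remaining=[* ( num / num ) * num $]
Step 2: reduce F->id. Stack=[F] ptr=1 lookahead=* remaining=[* ( num / num ) * num $]
Step 3: reduce T->F. Stack=[T] ptr=1 lookahead=* remaining=[* ( num / num ) * num $]
Step 4: shift *. Stack=[T *] ptr=2 lookahead=( remaining=[( num / num ) * num $]
Step 5: shift (. Stack=[T * (] ptr=3 lookahead=num remaining=[num / num ) * num $]
Step 6: shift num. Stack=[T * ( num] ptr=4 lookahead=/ remaining=[/ num ) * num $]
Step 7: reduce F->num. Stack=[T * ( F] ptr=4 lookahead=/ remaining=[/ num ) * num $]
Step 8: reduce T->F. Stack=[T * ( T] ptr=4 lookahead=/ remaining=[/ num ) * num $]
Step 9: shift /. Stack=[T * ( T /] ptr=5 lookahead=num remaining=[num ) * num $]
Step 10: shift num. Stack=[T * ( T / num] ptr=6 lookahead=) remaining=[) * num $]
Step 11: reduce F->num. Stack=[T * ( T / F] ptr=6 lookahead=) remaining=[) * num $]
Step 12: reduce T->T / F. Stack=[T * ( T] ptr=6 lookahead=) remaining=[) * num $]
Step 13: reduce E->T. Stack=[T * ( E] ptr=6 lookahead=) remaining=[) * num $]
Step 14: shift ). Stack=[T * ( E )] ptr=7 lookahead=* remaining=[* num $]
Step 15: reduce F->( E ). Stack=[T * F] ptr=7 lookahead=* remaining=[* num $]
Step 16: reduce T->T * F. Stack=[T] ptr=7 lookahead=* remaining=[* num $]
Step 17: shift *. Stack=[T *] ptr=8 lookahead=num remaining=[num $]
Step 18: shift num. Stack=[T * num] ptr=9 lookahead=$ remaining=[$]
Step 19: reduce F->num. Stack=[T * F] ptr=9 lookahead=$ remaining=[$]
Step 20: reduce T->T * F. Stack=[T] ptr=9 lookahead=$ remaining=[$]
Step 21: reduce E->T. Stack=[E] ptr=9 lookahead=$ remaining=[$]
Step 22: accept. Stack=[E] ptr=9 lookahead=$ remaining=[$]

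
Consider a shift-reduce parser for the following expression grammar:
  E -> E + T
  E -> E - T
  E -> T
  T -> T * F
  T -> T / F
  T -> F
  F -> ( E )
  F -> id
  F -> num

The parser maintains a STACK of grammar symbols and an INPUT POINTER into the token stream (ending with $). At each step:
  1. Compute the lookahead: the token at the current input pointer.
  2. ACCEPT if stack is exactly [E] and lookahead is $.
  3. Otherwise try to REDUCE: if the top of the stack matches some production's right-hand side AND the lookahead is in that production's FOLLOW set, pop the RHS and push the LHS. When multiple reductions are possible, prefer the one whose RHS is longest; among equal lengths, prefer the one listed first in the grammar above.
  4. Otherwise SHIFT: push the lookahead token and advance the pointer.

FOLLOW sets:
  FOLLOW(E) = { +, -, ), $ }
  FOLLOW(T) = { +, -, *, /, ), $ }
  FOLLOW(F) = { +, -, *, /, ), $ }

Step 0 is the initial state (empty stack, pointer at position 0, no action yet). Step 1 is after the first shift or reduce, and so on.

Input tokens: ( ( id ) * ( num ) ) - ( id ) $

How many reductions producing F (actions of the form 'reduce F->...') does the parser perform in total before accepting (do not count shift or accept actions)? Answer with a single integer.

Answer: 7

Derivation:
Step 1: shift (. Stack=[(] ptr=1 lookahead=( remaining=[( id ) * ( num ) ) - ( id ) $]
Step 2: shift (. Stack=[( (] ptr=2 lookahead=id remaining=[id ) * ( num ) ) - ( id ) $]
Step 3: shift id. Stack=[( ( id] ptr=3 lookahead=) remaining=[) * ( num ) ) - ( id ) $]
Step 4: reduce F->id. Stack=[( ( F] ptr=3 lookahead=) remaining=[) * ( num ) ) - ( id ) $]
Step 5: reduce T->F. Stack=[( ( T] ptr=3 lookahead=) remaining=[) * ( num ) ) - ( id ) $]
Step 6: reduce E->T. Stack=[( ( E] ptr=3 lookahead=) remaining=[) * ( num ) ) - ( id ) $]
Step 7: shift ). Stack=[( ( E )] ptr=4 lookahead=* remaining=[* ( num ) ) - ( id ) $]
Step 8: reduce F->( E ). Stack=[( F] ptr=4 lookahead=* remaining=[* ( num ) ) - ( id ) $]
Step 9: reduce T->F. Stack=[( T] ptr=4 lookahead=* remaining=[* ( num ) ) - ( id ) $]
Step 10: shift *. Stack=[( T *] ptr=5 lookahead=( remaining=[( num ) ) - ( id ) $]
Step 11: shift (. Stack=[( T * (] ptr=6 lookahead=num remaining=[num ) ) - ( id ) $]
Step 12: shift num. Stack=[( T * ( num] ptr=7 lookahead=) remaining=[) ) - ( id ) $]
Step 13: reduce F->num. Stack=[( T * ( F] ptr=7 lookahead=) remaining=[) ) - ( id ) $]
Step 14: reduce T->F. Stack=[( T * ( T] ptr=7 lookahead=) remaining=[) ) - ( id ) $]
Step 15: reduce E->T. Stack=[( T * ( E] ptr=7 lookahead=) remaining=[) ) - ( id ) $]
Step 16: shift ). Stack=[( T * ( E )] ptr=8 lookahead=) remaining=[) - ( id ) $]
Step 17: reduce F->( E ). Stack=[( T * F] ptr=8 lookahead=) remaining=[) - ( id ) $]
Step 18: reduce T->T * F. Stack=[( T] ptr=8 lookahead=) remaining=[) - ( id ) $]
Step 19: reduce E->T. Stack=[( E] ptr=8 lookahead=) remaining=[) - ( id ) $]
Step 20: shift ). Stack=[( E )] ptr=9 lookahead=- remaining=[- ( id ) $]
Step 21: reduce F->( E ). Stack=[F] ptr=9 lookahead=- remaining=[- ( id ) $]
Step 22: reduce T->F. Stack=[T] ptr=9 lookahead=- remaining=[- ( id ) $]
Step 23: reduce E->T. Stack=[E] ptr=9 lookahead=- remaining=[- ( id ) $]
Step 24: shift -. Stack=[E -] ptr=10 lookahead=( remaining=[( id ) $]
Step 25: shift (. Stack=[E - (] ptr=11 lookahead=id remaining=[id ) $]
Step 26: shift id. Stack=[E - ( id] ptr=12 lookahead=) remaining=[) $]
Step 27: reduce F->id. Stack=[E - ( F] ptr=12 lookahead=) remaining=[) $]
Step 28: reduce T->F. Stack=[E - ( T] ptr=12 lookahead=) remaining=[) $]
Step 29: reduce E->T. Stack=[E - ( E] ptr=12 lookahead=) remaining=[) $]
Step 30: shift ). Stack=[E - ( E )] ptr=13 lookahead=$ remaining=[$]
Step 31: reduce F->( E ). Stack=[E - F] ptr=13 lookahead=$ remaining=[$]
Step 32: reduce T->F. Stack=[E - T] ptr=13 lookahead=$ remaining=[$]
Step 33: reduce E->E - T. Stack=[E] ptr=13 lookahead=$ remaining=[$]
Step 34: accept. Stack=[E] ptr=13 lookahead=$ remaining=[$]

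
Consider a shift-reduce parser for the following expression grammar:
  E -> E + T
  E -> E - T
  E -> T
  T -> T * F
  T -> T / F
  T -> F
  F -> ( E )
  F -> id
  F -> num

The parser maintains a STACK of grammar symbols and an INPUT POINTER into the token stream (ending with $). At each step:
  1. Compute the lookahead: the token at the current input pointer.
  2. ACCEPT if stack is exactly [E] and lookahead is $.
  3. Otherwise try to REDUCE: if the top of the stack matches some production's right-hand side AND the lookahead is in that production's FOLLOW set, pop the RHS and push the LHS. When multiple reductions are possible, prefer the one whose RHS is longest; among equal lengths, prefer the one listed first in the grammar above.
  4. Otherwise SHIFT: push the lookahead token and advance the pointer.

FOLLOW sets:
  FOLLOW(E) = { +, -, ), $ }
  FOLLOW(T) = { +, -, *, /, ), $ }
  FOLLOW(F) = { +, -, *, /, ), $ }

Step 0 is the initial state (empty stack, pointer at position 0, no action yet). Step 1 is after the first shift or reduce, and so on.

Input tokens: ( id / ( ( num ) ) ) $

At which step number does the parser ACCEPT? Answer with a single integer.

Answer: 24

Derivation:
Step 1: shift (. Stack=[(] ptr=1 lookahead=id remaining=[id / ( ( num ) ) ) $]
Step 2: shift id. Stack=[( id] ptr=2 lookahead=/ remaining=[/ ( ( num ) ) ) $]
Step 3: reduce F->id. Stack=[( F] ptr=2 lookahead=/ remaining=[/ ( ( num ) ) ) $]
Step 4: reduce T->F. Stack=[( T] ptr=2 lookahead=/ remaining=[/ ( ( num ) ) ) $]
Step 5: shift /. Stack=[( T /] ptr=3 lookahead=( remaining=[( ( num ) ) ) $]
Step 6: shift (. Stack=[( T / (] ptr=4 lookahead=( remaining=[( num ) ) ) $]
Step 7: shift (. Stack=[( T / ( (] ptr=5 lookahead=num remaining=[num ) ) ) $]
Step 8: shift num. Stack=[( T / ( ( num] ptr=6 lookahead=) remaining=[) ) ) $]
Step 9: reduce F->num. Stack=[( T / ( ( F] ptr=6 lookahead=) remaining=[) ) ) $]
Step 10: reduce T->F. Stack=[( T / ( ( T] ptr=6 lookahead=) remaining=[) ) ) $]
Step 11: reduce E->T. Stack=[( T / ( ( E] ptr=6 lookahead=) remaining=[) ) ) $]
Step 12: shift ). Stack=[( T / ( ( E )] ptr=7 lookahead=) remaining=[) ) $]
Step 13: reduce F->( E ). Stack=[( T / ( F] ptr=7 lookahead=) remaining=[) ) $]
Step 14: reduce T->F. Stack=[( T / ( T] ptr=7 lookahead=) remaining=[) ) $]
Step 15: reduce E->T. Stack=[( T / ( E] ptr=7 lookahead=) remaining=[) ) $]
Step 16: shift ). Stack=[( T / ( E )] ptr=8 lookahead=) remaining=[) $]
Step 17: reduce F->( E ). Stack=[( T / F] ptr=8 lookahead=) remaining=[) $]
Step 18: reduce T->T / F. Stack=[( T] ptr=8 lookahead=) remaining=[) $]
Step 19: reduce E->T. Stack=[( E] ptr=8 lookahead=) remaining=[) $]
Step 20: shift ). Stack=[( E )] ptr=9 lookahead=$ remaining=[$]
Step 21: reduce F->( E ). Stack=[F] ptr=9 lookahead=$ remaining=[$]
Step 22: reduce T->F. Stack=[T] ptr=9 lookahead=$ remaining=[$]
Step 23: reduce E->T. Stack=[E] ptr=9 lookahead=$ remaining=[$]
Step 24: accept. Stack=[E] ptr=9 lookahead=$ remaining=[$]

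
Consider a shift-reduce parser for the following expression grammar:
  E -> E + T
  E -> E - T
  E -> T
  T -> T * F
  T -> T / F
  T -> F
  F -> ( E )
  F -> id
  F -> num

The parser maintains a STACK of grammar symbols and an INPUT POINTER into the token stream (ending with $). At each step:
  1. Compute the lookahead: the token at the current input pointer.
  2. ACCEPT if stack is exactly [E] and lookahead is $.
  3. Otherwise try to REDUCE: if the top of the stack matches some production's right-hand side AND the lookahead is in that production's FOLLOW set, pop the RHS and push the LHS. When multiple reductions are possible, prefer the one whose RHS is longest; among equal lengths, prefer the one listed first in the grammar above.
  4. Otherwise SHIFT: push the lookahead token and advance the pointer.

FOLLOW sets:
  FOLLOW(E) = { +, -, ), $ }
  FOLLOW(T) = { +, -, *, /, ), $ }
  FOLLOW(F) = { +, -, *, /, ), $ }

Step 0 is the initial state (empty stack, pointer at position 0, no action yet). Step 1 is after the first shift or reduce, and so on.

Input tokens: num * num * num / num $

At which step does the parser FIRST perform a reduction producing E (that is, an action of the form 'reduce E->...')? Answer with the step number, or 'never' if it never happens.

Step 1: shift num. Stack=[num] ptr=1 lookahead=* remaining=[* num * num / num $]
Step 2: reduce F->num. Stack=[F] ptr=1 lookahead=* remaining=[* num * num / num $]
Step 3: reduce T->F. Stack=[T] ptr=1 lookahead=* remaining=[* num * num / num $]
Step 4: shift *. Stack=[T *] ptr=2 lookahead=num remaining=[num * num / num $]
Step 5: shift num. Stack=[T * num] ptr=3 lookahead=* remaining=[* num / num $]
Step 6: reduce F->num. Stack=[T * F] ptr=3 lookahead=* remaining=[* num / num $]
Step 7: reduce T->T * F. Stack=[T] ptr=3 lookahead=* remaining=[* num / num $]
Step 8: shift *. Stack=[T *] ptr=4 lookahead=num remaining=[num / num $]
Step 9: shift num. Stack=[T * num] ptr=5 lookahead=/ remaining=[/ num $]
Step 10: reduce F->num. Stack=[T * F] ptr=5 lookahead=/ remaining=[/ num $]
Step 11: reduce T->T * F. Stack=[T] ptr=5 lookahead=/ remaining=[/ num $]
Step 12: shift /. Stack=[T /] ptr=6 lookahead=num remaining=[num $]
Step 13: shift num. Stack=[T / num] ptr=7 lookahead=$ remaining=[$]
Step 14: reduce F->num. Stack=[T / F] ptr=7 lookahead=$ remaining=[$]
Step 15: reduce T->T / F. Stack=[T] ptr=7 lookahead=$ remaining=[$]
Step 16: reduce E->T. Stack=[E] ptr=7 lookahead=$ remaining=[$]

Answer: 16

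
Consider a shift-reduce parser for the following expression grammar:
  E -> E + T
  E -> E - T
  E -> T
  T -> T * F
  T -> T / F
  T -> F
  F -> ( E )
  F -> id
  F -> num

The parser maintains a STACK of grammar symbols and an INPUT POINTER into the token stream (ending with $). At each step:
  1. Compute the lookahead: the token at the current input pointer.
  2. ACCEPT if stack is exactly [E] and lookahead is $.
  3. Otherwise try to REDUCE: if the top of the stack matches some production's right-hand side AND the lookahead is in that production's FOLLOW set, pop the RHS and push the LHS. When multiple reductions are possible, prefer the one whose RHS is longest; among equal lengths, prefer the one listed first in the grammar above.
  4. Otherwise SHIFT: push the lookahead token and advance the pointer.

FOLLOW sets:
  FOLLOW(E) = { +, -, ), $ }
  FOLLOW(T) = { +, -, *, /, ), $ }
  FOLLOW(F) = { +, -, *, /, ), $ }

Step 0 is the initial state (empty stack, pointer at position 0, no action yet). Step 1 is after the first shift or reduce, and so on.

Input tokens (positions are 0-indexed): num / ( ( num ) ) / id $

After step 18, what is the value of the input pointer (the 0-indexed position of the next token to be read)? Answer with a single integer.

Step 1: shift num. Stack=[num] ptr=1 lookahead=/ remaining=[/ ( ( num ) ) / id $]
Step 2: reduce F->num. Stack=[F] ptr=1 lookahead=/ remaining=[/ ( ( num ) ) / id $]
Step 3: reduce T->F. Stack=[T] ptr=1 lookahead=/ remaining=[/ ( ( num ) ) / id $]
Step 4: shift /. Stack=[T /] ptr=2 lookahead=( remaining=[( ( num ) ) / id $]
Step 5: shift (. Stack=[T / (] ptr=3 lookahead=( remaining=[( num ) ) / id $]
Step 6: shift (. Stack=[T / ( (] ptr=4 lookahead=num remaining=[num ) ) / id $]
Step 7: shift num. Stack=[T / ( ( num] ptr=5 lookahead=) remaining=[) ) / id $]
Step 8: reduce F->num. Stack=[T / ( ( F] ptr=5 lookahead=) remaining=[) ) / id $]
Step 9: reduce T->F. Stack=[T / ( ( T] ptr=5 lookahead=) remaining=[) ) / id $]
Step 10: reduce E->T. Stack=[T / ( ( E] ptr=5 lookahead=) remaining=[) ) / id $]
Step 11: shift ). Stack=[T / ( ( E )] ptr=6 lookahead=) remaining=[) / id $]
Step 12: reduce F->( E ). Stack=[T / ( F] ptr=6 lookahead=) remaining=[) / id $]
Step 13: reduce T->F. Stack=[T / ( T] ptr=6 lookahead=) remaining=[) / id $]
Step 14: reduce E->T. Stack=[T / ( E] ptr=6 lookahead=) remaining=[) / id $]
Step 15: shift ). Stack=[T / ( E )] ptr=7 lookahead=/ remaining=[/ id $]
Step 16: reduce F->( E ). Stack=[T / F] ptr=7 lookahead=/ remaining=[/ id $]
Step 17: reduce T->T / F. Stack=[T] ptr=7 lookahead=/ remaining=[/ id $]
Step 18: shift /. Stack=[T /] ptr=8 lookahead=id remaining=[id $]

Answer: 8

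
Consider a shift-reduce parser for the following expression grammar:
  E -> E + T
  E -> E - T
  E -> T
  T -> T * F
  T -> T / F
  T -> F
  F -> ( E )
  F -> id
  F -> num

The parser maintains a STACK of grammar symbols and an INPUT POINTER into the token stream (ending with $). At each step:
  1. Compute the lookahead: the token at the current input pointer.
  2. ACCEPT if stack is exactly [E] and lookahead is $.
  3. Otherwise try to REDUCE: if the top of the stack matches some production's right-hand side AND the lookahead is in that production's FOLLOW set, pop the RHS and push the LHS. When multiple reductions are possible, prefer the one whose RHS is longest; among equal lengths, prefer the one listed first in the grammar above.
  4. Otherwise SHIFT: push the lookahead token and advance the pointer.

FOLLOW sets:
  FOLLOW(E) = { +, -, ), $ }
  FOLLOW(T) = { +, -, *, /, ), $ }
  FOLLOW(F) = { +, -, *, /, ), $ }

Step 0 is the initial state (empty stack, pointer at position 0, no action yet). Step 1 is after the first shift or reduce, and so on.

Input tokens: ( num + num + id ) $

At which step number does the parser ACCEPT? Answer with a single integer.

Step 1: shift (. Stack=[(] ptr=1 lookahead=num remaining=[num + num + id ) $]
Step 2: shift num. Stack=[( num] ptr=2 lookahead=+ remaining=[+ num + id ) $]
Step 3: reduce F->num. Stack=[( F] ptr=2 lookahead=+ remaining=[+ num + id ) $]
Step 4: reduce T->F. Stack=[( T] ptr=2 lookahead=+ remaining=[+ num + id ) $]
Step 5: reduce E->T. Stack=[( E] ptr=2 lookahead=+ remaining=[+ num + id ) $]
Step 6: shift +. Stack=[( E +] ptr=3 lookahead=num remaining=[num + id ) $]
Step 7: shift num. Stack=[( E + num] ptr=4 lookahead=+ remaining=[+ id ) $]
Step 8: reduce F->num. Stack=[( E + F] ptr=4 lookahead=+ remaining=[+ id ) $]
Step 9: reduce T->F. Stack=[( E + T] ptr=4 lookahead=+ remaining=[+ id ) $]
Step 10: reduce E->E + T. Stack=[( E] ptr=4 lookahead=+ remaining=[+ id ) $]
Step 11: shift +. Stack=[( E +] ptr=5 lookahead=id remaining=[id ) $]
Step 12: shift id. Stack=[( E + id] ptr=6 lookahead=) remaining=[) $]
Step 13: reduce F->id. Stack=[( E + F] ptr=6 lookahead=) remaining=[) $]
Step 14: reduce T->F. Stack=[( E + T] ptr=6 lookahead=) remaining=[) $]
Step 15: reduce E->E + T. Stack=[( E] ptr=6 lookahead=) remaining=[) $]
Step 16: shift ). Stack=[( E )] ptr=7 lookahead=$ remaining=[$]
Step 17: reduce F->( E ). Stack=[F] ptr=7 lookahead=$ remaining=[$]
Step 18: reduce T->F. Stack=[T] ptr=7 lookahead=$ remaining=[$]
Step 19: reduce E->T. Stack=[E] ptr=7 lookahead=$ remaining=[$]
Step 20: accept. Stack=[E] ptr=7 lookahead=$ remaining=[$]

Answer: 20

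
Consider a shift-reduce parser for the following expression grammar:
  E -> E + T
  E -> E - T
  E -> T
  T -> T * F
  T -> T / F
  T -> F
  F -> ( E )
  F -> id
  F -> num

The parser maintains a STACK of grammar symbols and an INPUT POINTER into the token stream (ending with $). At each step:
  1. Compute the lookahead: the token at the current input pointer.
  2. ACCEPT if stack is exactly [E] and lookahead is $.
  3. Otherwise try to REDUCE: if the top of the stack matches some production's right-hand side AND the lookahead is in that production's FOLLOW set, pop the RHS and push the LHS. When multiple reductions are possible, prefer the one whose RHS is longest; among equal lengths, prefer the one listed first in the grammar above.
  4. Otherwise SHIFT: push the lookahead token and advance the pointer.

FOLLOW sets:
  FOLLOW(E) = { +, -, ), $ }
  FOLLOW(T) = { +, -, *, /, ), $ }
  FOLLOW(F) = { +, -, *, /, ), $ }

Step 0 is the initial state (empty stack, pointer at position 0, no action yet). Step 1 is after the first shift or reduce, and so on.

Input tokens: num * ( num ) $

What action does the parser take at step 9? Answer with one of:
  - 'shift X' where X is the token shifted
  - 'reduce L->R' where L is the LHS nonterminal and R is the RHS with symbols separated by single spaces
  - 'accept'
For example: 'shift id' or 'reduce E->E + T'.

Answer: reduce E->T

Derivation:
Step 1: shift num. Stack=[num] ptr=1 lookahead=* remaining=[* ( num ) $]
Step 2: reduce F->num. Stack=[F] ptr=1 lookahead=* remaining=[* ( num ) $]
Step 3: reduce T->F. Stack=[T] ptr=1 lookahead=* remaining=[* ( num ) $]
Step 4: shift *. Stack=[T *] ptr=2 lookahead=( remaining=[( num ) $]
Step 5: shift (. Stack=[T * (] ptr=3 lookahead=num remaining=[num ) $]
Step 6: shift num. Stack=[T * ( num] ptr=4 lookahead=) remaining=[) $]
Step 7: reduce F->num. Stack=[T * ( F] ptr=4 lookahead=) remaining=[) $]
Step 8: reduce T->F. Stack=[T * ( T] ptr=4 lookahead=) remaining=[) $]
Step 9: reduce E->T. Stack=[T * ( E] ptr=4 lookahead=) remaining=[) $]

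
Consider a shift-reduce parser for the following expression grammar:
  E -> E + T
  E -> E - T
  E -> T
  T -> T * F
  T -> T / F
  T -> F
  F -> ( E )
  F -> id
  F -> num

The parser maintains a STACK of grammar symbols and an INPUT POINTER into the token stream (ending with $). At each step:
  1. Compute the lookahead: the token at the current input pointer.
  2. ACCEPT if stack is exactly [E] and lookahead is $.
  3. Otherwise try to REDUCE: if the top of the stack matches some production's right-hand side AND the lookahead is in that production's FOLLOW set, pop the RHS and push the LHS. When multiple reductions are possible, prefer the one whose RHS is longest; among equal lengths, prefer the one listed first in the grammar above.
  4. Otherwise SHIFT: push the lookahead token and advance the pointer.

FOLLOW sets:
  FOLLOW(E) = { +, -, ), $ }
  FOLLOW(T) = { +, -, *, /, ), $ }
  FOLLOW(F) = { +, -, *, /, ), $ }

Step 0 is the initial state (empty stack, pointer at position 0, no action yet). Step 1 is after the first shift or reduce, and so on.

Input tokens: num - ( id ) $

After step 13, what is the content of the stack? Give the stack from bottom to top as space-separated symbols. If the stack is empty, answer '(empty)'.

Answer: E - T

Derivation:
Step 1: shift num. Stack=[num] ptr=1 lookahead=- remaining=[- ( id ) $]
Step 2: reduce F->num. Stack=[F] ptr=1 lookahead=- remaining=[- ( id ) $]
Step 3: reduce T->F. Stack=[T] ptr=1 lookahead=- remaining=[- ( id ) $]
Step 4: reduce E->T. Stack=[E] ptr=1 lookahead=- remaining=[- ( id ) $]
Step 5: shift -. Stack=[E -] ptr=2 lookahead=( remaining=[( id ) $]
Step 6: shift (. Stack=[E - (] ptr=3 lookahead=id remaining=[id ) $]
Step 7: shift id. Stack=[E - ( id] ptr=4 lookahead=) remaining=[) $]
Step 8: reduce F->id. Stack=[E - ( F] ptr=4 lookahead=) remaining=[) $]
Step 9: reduce T->F. Stack=[E - ( T] ptr=4 lookahead=) remaining=[) $]
Step 10: reduce E->T. Stack=[E - ( E] ptr=4 lookahead=) remaining=[) $]
Step 11: shift ). Stack=[E - ( E )] ptr=5 lookahead=$ remaining=[$]
Step 12: reduce F->( E ). Stack=[E - F] ptr=5 lookahead=$ remaining=[$]
Step 13: reduce T->F. Stack=[E - T] ptr=5 lookahead=$ remaining=[$]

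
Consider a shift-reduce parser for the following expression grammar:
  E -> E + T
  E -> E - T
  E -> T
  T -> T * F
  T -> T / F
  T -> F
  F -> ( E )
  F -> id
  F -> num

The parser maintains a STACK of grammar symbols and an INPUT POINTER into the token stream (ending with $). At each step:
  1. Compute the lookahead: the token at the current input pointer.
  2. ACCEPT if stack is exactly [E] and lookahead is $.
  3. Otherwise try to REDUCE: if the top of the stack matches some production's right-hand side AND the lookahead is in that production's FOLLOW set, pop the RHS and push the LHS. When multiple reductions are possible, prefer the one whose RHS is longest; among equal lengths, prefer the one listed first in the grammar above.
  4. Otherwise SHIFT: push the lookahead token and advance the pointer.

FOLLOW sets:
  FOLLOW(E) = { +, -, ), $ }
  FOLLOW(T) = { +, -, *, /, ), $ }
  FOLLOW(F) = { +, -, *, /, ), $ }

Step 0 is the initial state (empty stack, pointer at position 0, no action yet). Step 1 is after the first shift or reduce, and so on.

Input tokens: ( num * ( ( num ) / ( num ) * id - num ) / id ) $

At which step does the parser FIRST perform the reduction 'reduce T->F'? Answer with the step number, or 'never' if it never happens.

Answer: 4

Derivation:
Step 1: shift (. Stack=[(] ptr=1 lookahead=num remaining=[num * ( ( num ) / ( num ) * id - num ) / id ) $]
Step 2: shift num. Stack=[( num] ptr=2 lookahead=* remaining=[* ( ( num ) / ( num ) * id - num ) / id ) $]
Step 3: reduce F->num. Stack=[( F] ptr=2 lookahead=* remaining=[* ( ( num ) / ( num ) * id - num ) / id ) $]
Step 4: reduce T->F. Stack=[( T] ptr=2 lookahead=* remaining=[* ( ( num ) / ( num ) * id - num ) / id ) $]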